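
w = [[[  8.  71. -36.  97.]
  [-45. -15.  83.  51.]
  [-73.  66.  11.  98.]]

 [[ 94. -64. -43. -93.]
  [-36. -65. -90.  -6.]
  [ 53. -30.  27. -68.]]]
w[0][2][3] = 98.0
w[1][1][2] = -90.0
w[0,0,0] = 8.0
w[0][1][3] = 51.0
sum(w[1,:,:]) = -321.0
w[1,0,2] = -43.0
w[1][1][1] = -65.0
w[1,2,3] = -68.0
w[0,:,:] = [[8.0, 71.0, -36.0, 97.0], [-45.0, -15.0, 83.0, 51.0], [-73.0, 66.0, 11.0, 98.0]]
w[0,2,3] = 98.0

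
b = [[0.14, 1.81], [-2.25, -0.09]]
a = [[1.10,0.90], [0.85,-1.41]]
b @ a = [[1.69, -2.43], [-2.55, -1.9]]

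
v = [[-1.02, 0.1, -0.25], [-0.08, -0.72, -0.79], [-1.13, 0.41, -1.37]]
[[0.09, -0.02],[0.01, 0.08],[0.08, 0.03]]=v@[[-0.09, 0.03], [-0.01, -0.05], [0.01, -0.06]]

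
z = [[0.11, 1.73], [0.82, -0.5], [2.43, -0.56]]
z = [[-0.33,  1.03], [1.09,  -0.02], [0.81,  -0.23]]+[[0.44, 0.70], [-0.27, -0.48], [1.62, -0.33]]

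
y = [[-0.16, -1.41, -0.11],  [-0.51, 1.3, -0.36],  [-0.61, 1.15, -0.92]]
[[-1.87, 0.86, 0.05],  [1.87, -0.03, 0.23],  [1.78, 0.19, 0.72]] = y @ [[-0.09, -1.13, 0.22], [1.35, -0.48, 0.01], [-0.19, -0.06, -0.92]]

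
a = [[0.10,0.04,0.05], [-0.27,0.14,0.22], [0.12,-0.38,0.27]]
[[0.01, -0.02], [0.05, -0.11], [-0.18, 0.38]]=a@[[-0.04, 0.09], [0.41, -0.86], [-0.07, 0.14]]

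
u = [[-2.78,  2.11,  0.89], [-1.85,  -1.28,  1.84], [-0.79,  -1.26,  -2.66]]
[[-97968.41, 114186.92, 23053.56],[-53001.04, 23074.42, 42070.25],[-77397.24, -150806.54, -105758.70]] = u @ [[42126.49, 5.1, 7457.24],[2595.43, 37753.98, 6142.06],[15356.04, 38809.21, 34634.77]]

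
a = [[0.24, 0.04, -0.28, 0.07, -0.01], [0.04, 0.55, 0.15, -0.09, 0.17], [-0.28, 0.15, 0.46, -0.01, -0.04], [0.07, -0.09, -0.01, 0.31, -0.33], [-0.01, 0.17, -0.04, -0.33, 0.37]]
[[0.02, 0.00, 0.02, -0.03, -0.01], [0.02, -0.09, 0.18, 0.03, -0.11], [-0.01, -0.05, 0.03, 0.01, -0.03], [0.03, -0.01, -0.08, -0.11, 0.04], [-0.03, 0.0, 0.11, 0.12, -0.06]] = a @ [[-0.08, -0.05, 0.26, 0.09, -0.12], [0.06, -0.19, 0.19, -0.08, -0.14], [-0.07, -0.04, 0.18, 0.11, -0.09], [0.27, 0.19, -0.00, -0.21, 0.05], [0.12, 0.26, 0.24, 0.18, -0.06]]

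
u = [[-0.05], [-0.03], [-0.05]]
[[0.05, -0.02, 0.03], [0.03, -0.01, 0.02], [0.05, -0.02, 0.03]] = u @ [[-0.97, 0.39, -0.62]]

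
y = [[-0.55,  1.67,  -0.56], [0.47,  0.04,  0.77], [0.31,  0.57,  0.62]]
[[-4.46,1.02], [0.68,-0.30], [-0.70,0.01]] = y @[[-1.6, -1.2], [-2.53, 0.32], [1.99, 0.32]]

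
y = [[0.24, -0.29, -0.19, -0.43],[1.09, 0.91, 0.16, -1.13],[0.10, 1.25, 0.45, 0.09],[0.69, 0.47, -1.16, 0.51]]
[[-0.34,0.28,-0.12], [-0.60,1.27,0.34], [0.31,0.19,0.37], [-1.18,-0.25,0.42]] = y@ [[-0.47, 0.60, 0.57], [-0.02, 0.01, 0.15], [0.81, 0.36, 0.21], [0.18, -0.49, 0.4]]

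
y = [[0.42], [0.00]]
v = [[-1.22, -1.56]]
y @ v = [[-0.51, -0.66],  [0.00, 0.0]]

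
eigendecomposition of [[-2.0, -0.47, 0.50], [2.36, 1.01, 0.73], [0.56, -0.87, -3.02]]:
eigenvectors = [[-0.29, 0.46, -0.36], [0.9, -0.79, 0.04], [-0.32, 0.41, 0.93]]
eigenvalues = [-0.01, -0.73, -3.27]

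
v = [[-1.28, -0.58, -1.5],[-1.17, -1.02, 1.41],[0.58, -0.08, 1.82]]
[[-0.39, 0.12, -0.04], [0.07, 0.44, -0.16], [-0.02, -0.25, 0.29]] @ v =[[0.34, 0.11, 0.68], [-0.70, -0.48, 0.22], [0.49, 0.24, 0.21]]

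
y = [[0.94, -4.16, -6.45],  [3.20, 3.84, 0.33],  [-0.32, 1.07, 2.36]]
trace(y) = 7.14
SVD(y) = [[-0.90, -0.28, 0.33], [0.32, -0.95, 0.05], [0.30, 0.15, 0.94]] @ diag([8.465604337288136, 4.468368012631267, 0.26519899732475394]) @ [[0.01, 0.62, 0.78], [-0.75, -0.51, 0.42], [0.66, -0.59, 0.46]]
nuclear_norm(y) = 13.20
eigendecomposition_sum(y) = [[0.40+1.92j, (-2.09+1.87j), -3.45-0.04j], [1.67-0.60j, (1.93+1.64j), 0.39+3.08j], [-0.21-0.55j, (0.53-0.65j), (1.02-0.15j)]] + [[(0.4-1.92j), (-2.09-1.87j), (-3.45+0.04j)], [1.67+0.60j, (1.93-1.64j), 0.39-3.08j], [-0.21+0.55j, (0.53+0.65j), 1.02+0.15j]] + [[0.14+0.00j, 0.02+0.00j, 0.45+0.00j], [(-0.14-0j), -0.02-0.00j, -0.45-0.00j], [(0.1+0j), 0.02+0.00j, (0.33+0j)]]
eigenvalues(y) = [(3.35+3.41j), (3.35-3.41j), (0.44+0j)]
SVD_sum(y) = [[-0.06, -4.76, -5.96], [0.02, 1.67, 2.09], [0.02, 1.57, 1.96]] + [[0.95, 0.65, -0.53],[3.17, 2.18, -1.77],[-0.51, -0.35, 0.28]] + [[0.06, -0.05, 0.04],[0.01, -0.01, 0.01],[0.17, -0.15, 0.12]]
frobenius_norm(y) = 9.58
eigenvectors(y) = [[0.73+0.00j, (0.73-0j), 0.63+0.00j], [-0.09-0.65j, -0.09+0.65j, -0.63+0.00j], [-0.21+0.03j, -0.21-0.03j, 0.46+0.00j]]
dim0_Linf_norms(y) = [3.2, 4.16, 6.45]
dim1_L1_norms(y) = [11.55, 7.37, 3.75]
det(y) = 10.03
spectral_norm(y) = 8.47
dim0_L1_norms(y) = [4.46, 9.07, 9.14]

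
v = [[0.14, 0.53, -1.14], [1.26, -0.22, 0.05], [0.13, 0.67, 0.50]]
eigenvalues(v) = [(-1.15+0j), (0.78+0.75j), (0.78-0.75j)]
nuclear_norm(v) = 3.38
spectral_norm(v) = 1.28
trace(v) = 0.42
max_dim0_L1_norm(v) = 1.69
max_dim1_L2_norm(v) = 1.28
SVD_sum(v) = [[-0.55, 0.30, -0.70], [0.49, -0.27, 0.63], [0.14, -0.08, 0.18]] + [[0.67, 0.07, -0.49], [0.77, 0.08, -0.57], [-0.11, -0.01, 0.08]] + [[0.02,0.16,0.05], [-0.00,-0.03,-0.01], [0.1,0.76,0.24]]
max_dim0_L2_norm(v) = 1.27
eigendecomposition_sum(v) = [[-0.40-0.00j, 0.44-0.00j, -0.29+0.00j], [(0.55+0j), (-0.61+0j), (0.4-0j)], [-0.19-0.00j, 0.21-0.00j, (-0.14+0j)]] + [[(0.27+0.23j), (0.05+0.25j), -0.43+0.25j], [(0.35+0.01j), 0.19+0.17j, -0.18+0.46j], [(0.16-0.3j), 0.23-0.09j, (0.32+0.35j)]] + [[0.27-0.23j,  0.05-0.25j,  (-0.43-0.25j)],[0.35-0.01j,  (0.19-0.17j),  -0.18-0.46j],[0.16+0.30j,  (0.23+0.09j),  0.32-0.35j]]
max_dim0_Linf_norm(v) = 1.26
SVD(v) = [[-0.73, 0.65, -0.21], [0.66, 0.75, 0.04], [0.18, -0.1, -0.98]] @ diag([1.283345942204325, 1.2787294137720573, 0.8199233372589557]) @ [[0.58, -0.32, 0.75], [0.8, 0.08, -0.59], [-0.13, -0.94, -0.31]]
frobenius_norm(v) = 1.99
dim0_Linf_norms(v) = [1.26, 0.67, 1.14]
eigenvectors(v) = [[-0.56+0.00j, (0.58+0j), (0.58-0j)],[0.78+0.00j, (0.45-0.37j), 0.45+0.37j],[-0.27+0.00j, -0.12-0.55j, (-0.12+0.55j)]]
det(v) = -1.35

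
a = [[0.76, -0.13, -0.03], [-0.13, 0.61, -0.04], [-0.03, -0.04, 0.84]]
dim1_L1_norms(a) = [0.92, 0.78, 0.91]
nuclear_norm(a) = 2.21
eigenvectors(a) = [[-0.5, -0.78, -0.39], [-0.85, 0.52, 0.06], [-0.16, -0.36, 0.92]]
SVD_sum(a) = [[0.13,-0.02,-0.3], [-0.02,0.00,0.04], [-0.3,0.04,0.72]] + [[0.50, -0.33, 0.23], [-0.33, 0.22, -0.15], [0.23, -0.15, 0.11]] + [[0.13, 0.22, 0.04], [0.22, 0.38, 0.07], [0.04, 0.07, 0.01]]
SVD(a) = [[-0.39, -0.78, -0.50],[0.06, 0.52, -0.85],[0.92, -0.36, -0.16]] @ diag([0.8501798182581134, 0.8327806460644346, 0.5270395356774521]) @ [[-0.39, 0.06, 0.92], [-0.78, 0.52, -0.36], [-0.5, -0.85, -0.16]]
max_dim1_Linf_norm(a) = 0.84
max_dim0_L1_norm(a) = 0.92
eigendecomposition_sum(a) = [[0.13,0.22,0.04], [0.22,0.38,0.07], [0.04,0.07,0.01]] + [[0.5, -0.33, 0.23], [-0.33, 0.22, -0.15], [0.23, -0.15, 0.11]] + [[0.13,-0.02,-0.30], [-0.02,0.00,0.04], [-0.30,0.04,0.72]]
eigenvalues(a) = [0.53, 0.83, 0.85]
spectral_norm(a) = 0.85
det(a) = 0.37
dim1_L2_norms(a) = [0.77, 0.62, 0.84]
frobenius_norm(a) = 1.30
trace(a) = 2.21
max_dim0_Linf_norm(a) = 0.84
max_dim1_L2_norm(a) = 0.84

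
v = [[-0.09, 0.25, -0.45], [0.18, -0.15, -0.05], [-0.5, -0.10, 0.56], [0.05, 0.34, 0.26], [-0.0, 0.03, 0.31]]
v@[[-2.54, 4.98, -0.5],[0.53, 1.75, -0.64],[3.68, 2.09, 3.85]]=[[-1.29,-0.95,-1.85],[-0.72,0.53,-0.19],[3.28,-1.49,2.47],[1.01,1.39,0.76],[1.16,0.7,1.17]]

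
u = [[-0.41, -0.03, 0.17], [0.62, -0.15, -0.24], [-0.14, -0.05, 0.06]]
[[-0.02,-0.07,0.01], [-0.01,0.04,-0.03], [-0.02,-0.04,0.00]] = u @ [[0.1, 0.13, -0.26],[0.23, 0.36, 0.02],[0.15, -0.04, -0.55]]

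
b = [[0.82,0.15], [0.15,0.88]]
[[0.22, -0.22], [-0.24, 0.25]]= b @ [[0.33, -0.33], [-0.33, 0.34]]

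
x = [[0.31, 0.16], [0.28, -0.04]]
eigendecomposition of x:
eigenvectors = [[0.85,-0.34],[0.53,0.94]]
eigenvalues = [0.41, -0.14]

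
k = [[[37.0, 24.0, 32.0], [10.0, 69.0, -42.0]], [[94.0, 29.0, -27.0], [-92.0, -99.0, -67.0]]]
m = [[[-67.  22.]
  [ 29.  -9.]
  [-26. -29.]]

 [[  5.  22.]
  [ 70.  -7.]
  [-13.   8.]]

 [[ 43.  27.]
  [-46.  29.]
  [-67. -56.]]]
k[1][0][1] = 29.0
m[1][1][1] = -7.0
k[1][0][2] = -27.0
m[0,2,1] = -29.0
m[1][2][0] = -13.0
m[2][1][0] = -46.0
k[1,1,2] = -67.0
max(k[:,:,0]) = 94.0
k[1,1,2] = -67.0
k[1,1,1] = -99.0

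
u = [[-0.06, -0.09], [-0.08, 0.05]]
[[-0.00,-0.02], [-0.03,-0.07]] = u @ [[0.32,  0.67], [-0.16,  -0.24]]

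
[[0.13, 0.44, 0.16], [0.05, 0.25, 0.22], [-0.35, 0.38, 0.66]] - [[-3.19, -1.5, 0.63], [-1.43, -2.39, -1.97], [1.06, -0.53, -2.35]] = [[3.32, 1.94, -0.47], [1.48, 2.64, 2.19], [-1.41, 0.91, 3.01]]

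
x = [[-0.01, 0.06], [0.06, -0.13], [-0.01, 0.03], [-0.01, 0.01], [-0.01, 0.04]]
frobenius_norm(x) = 0.16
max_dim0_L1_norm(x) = 0.27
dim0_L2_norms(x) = [0.06, 0.15]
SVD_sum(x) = [[-0.02, 0.06], [0.05, -0.13], [-0.01, 0.03], [-0.0, 0.01], [-0.02, 0.04]] + [[0.01, 0.0], [0.01, 0.0], [0.0, 0.00], [-0.01, -0.00], [0.01, 0.0]]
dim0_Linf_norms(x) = [0.06, 0.13]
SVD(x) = [[-0.36, -0.77],[0.87, -0.41],[-0.19, -0.11],[-0.08, 0.33],[-0.25, -0.33]] @ diag([0.1637393105769604, 0.017012882524184727]) @ [[0.37, -0.93], [-0.93, -0.37]]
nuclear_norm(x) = 0.18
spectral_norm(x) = 0.16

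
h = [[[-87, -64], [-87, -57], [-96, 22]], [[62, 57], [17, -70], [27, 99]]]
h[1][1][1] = -70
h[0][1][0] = -87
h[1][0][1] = 57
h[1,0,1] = 57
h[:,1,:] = [[-87, -57], [17, -70]]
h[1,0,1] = 57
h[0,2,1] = 22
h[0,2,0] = -96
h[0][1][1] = -57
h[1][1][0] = 17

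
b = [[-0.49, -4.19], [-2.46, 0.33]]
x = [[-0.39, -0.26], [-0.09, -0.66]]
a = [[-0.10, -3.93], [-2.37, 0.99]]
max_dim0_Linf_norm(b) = 4.19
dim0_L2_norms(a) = [2.37, 4.05]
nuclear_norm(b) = 6.70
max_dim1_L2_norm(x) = 0.67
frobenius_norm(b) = 4.89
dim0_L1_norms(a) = [2.47, 4.92]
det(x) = 0.23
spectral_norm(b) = 4.22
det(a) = -9.41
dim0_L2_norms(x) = [0.4, 0.71]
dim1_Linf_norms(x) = [0.39, 0.66]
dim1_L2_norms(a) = [3.93, 2.57]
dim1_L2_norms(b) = [4.22, 2.48]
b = x + a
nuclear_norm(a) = 6.39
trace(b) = -0.16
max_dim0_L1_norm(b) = 4.52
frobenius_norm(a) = 4.70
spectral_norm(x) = 0.75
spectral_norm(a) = 4.09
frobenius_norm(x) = 0.81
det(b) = -10.47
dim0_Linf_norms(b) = [2.46, 4.19]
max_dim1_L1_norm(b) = 4.68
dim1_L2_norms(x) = [0.47, 0.67]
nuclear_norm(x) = 1.06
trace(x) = -1.05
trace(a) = 0.89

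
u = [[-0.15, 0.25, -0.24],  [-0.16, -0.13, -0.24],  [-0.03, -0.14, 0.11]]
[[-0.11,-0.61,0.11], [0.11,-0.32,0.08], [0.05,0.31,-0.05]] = u@ [[0.15, -0.10, 0.01], [-0.58, -0.74, 0.06], [-0.25, 1.82, -0.39]]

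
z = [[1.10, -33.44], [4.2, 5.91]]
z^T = [[1.10, 4.20],[-33.44, 5.91]]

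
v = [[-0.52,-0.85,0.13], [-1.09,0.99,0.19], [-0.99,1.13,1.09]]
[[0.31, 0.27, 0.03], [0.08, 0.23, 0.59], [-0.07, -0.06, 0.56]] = v @ [[-0.28, -0.37, -0.37], [-0.21, -0.13, 0.19], [-0.10, -0.26, -0.02]]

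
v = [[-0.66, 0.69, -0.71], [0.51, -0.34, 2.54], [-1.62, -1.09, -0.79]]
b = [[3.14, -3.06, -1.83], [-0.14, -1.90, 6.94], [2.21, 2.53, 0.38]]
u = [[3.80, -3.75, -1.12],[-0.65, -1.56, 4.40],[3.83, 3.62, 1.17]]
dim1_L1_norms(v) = [2.06, 3.39, 3.5]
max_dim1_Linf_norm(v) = 2.54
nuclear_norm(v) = 5.48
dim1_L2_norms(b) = [4.75, 7.2, 3.38]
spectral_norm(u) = 5.51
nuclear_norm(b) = 15.24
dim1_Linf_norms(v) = [0.71, 2.54, 1.62]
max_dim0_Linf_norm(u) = 4.4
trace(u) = 3.41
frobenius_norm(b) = 9.26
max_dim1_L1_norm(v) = 3.5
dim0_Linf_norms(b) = [3.14, 3.06, 6.94]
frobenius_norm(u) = 9.01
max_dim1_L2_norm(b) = 7.2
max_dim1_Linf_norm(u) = 4.4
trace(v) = -1.79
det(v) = -3.78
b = u + v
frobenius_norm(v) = 3.56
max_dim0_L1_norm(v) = 4.04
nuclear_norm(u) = 15.54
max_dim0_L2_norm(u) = 5.44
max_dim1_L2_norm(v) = 2.61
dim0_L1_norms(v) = [2.79, 2.12, 4.04]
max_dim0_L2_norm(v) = 2.75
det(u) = -137.57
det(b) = -111.53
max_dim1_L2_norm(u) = 5.45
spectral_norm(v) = 3.03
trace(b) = 1.62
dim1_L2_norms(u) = [5.45, 4.71, 5.4]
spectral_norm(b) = 7.32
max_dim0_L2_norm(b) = 7.19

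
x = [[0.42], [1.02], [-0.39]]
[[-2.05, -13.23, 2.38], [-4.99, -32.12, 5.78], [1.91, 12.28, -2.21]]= x @ [[-4.89, -31.49, 5.67]]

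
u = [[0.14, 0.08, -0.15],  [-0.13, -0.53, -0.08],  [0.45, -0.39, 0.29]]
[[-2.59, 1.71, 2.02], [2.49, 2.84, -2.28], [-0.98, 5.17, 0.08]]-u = [[-2.73, 1.63, 2.17], [2.62, 3.37, -2.2], [-1.43, 5.56, -0.21]]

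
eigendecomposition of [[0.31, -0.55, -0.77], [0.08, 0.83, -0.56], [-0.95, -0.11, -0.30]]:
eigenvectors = [[0.56+0.00j, 0.09-0.58j, (0.09+0.58j)], [0.22+0.00j, -0.69+0.00j, -0.69-0.00j], [0.80+0.00j, 0.12+0.41j, (0.12-0.41j)]]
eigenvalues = [(-1+0j), (0.92+0.4j), (0.92-0.4j)]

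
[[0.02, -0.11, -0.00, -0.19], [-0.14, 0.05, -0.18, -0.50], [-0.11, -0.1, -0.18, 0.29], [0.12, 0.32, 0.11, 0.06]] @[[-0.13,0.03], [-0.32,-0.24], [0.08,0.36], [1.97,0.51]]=[[-0.34,-0.07], [-1.0,-0.34], [0.60,0.1], [0.01,-0.00]]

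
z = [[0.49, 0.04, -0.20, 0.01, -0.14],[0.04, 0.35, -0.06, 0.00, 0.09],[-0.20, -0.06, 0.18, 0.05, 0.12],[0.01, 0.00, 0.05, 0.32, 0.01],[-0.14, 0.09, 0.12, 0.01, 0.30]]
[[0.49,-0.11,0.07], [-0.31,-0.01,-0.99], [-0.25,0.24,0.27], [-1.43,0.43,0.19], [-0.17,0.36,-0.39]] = z @ [[1.91, 0.27, 1.09], [-0.79, -0.33, -2.13], [1.83, 0.31, 2.80], [-4.81, 1.26, 0.16], [-0.01, 1.26, -1.28]]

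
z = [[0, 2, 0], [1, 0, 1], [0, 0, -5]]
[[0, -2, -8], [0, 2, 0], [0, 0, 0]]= z @ [[0, 2, 0], [0, -1, -4], [0, 0, 0]]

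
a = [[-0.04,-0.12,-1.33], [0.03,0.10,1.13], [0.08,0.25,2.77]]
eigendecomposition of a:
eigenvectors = [[-0.41,0.18,-0.1], [0.35,-0.98,-0.99], [0.85,0.08,0.09]]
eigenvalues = [2.83, -0.0, -0.0]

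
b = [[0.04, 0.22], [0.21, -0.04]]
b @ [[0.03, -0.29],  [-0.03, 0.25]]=[[-0.01,0.04],  [0.01,-0.07]]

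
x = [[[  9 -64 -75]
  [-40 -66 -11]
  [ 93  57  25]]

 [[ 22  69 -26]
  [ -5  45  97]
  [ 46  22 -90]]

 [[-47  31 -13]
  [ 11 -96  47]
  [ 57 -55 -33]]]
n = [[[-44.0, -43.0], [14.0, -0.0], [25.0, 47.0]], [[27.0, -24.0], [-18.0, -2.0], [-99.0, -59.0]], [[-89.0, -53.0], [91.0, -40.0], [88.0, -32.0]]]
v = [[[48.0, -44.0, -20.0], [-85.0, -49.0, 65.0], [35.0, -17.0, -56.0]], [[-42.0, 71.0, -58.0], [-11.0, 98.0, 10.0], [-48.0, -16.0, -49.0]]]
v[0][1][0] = -85.0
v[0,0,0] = 48.0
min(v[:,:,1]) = -49.0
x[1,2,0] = 46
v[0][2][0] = 35.0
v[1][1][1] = 98.0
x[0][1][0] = -40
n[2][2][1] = -32.0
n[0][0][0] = -44.0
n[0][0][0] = -44.0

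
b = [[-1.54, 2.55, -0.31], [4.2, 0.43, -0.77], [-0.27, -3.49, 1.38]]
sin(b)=[[0.40, -0.43, 0.11], [-0.66, 0.02, 0.22], [0.47, 0.86, 0.1]]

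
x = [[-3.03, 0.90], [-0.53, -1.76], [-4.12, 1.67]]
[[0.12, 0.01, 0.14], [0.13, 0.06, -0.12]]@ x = [[-0.95, 0.32], [0.07, -0.19]]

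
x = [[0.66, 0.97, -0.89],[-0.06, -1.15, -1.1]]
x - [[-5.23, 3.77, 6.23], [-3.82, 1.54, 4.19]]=[[5.89,-2.8,-7.12], [3.76,-2.69,-5.29]]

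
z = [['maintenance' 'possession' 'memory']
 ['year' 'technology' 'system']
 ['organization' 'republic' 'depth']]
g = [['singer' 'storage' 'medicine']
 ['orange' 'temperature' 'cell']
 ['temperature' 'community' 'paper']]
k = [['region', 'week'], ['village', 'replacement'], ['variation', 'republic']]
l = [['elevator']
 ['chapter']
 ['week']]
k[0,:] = ['region', 'week']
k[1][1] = 'replacement'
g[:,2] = ['medicine', 'cell', 'paper']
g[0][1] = 'storage'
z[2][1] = 'republic'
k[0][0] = 'region'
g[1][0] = 'orange'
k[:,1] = ['week', 'replacement', 'republic']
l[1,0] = 'chapter'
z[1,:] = ['year', 'technology', 'system']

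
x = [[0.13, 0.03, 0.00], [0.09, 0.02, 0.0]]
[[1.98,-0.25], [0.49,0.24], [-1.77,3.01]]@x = [[0.23, 0.05, 0.0], [0.09, 0.02, 0.0], [0.04, 0.01, 0.0]]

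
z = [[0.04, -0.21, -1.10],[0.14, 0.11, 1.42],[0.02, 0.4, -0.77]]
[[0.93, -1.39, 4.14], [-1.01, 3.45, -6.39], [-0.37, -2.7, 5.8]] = z @ [[-0.55, 6.06, -0.98], [-1.88, -3.08, 5.29], [-0.51, 2.07, -4.81]]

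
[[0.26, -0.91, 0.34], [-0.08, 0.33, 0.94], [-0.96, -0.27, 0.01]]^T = [[0.26, -0.08, -0.96], [-0.91, 0.33, -0.27], [0.34, 0.94, 0.01]]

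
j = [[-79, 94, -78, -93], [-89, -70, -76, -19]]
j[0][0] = -79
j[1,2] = -76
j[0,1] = 94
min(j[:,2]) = -78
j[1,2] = -76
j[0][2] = -78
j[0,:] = [-79, 94, -78, -93]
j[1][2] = -76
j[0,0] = -79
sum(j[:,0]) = -168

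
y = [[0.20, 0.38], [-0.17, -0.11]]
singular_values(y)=[0.47, 0.09]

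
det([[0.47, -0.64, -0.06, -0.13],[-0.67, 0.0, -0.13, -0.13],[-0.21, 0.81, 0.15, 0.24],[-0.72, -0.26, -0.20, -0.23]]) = 0.000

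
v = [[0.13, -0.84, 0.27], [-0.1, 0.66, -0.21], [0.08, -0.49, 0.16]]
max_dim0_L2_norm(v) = 1.18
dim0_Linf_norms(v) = [0.13, 0.84, 0.27]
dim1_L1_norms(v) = [1.24, 0.97, 0.73]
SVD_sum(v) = [[0.13, -0.84, 0.27],[-0.10, 0.66, -0.21],[0.08, -0.49, 0.16]] + [[-0.0, -0.0, -0.00], [0.00, 0.00, 0.00], [0.00, 0.0, 0.00]] + [[-0.0, 0.00, 0.0], [-0.0, 0.00, 0.0], [0.00, -0.0, -0.00]]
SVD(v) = [[-0.71, 0.05, -0.70], [0.56, -0.56, -0.61], [-0.42, -0.83, 0.37]] @ diag([1.2478663009771134, 0.0054312941583141185, 0.00044263920106493503]) @ [[-0.15, 0.94, -0.3], [-0.81, -0.29, -0.51], [0.57, -0.17, -0.81]]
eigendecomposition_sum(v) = [[0.13,-0.84,0.27], [-0.10,0.66,-0.21], [0.08,-0.5,0.16]] + [[-0.00, -0.0, 0.0], [0.0, 0.00, -0.00], [0.00, 0.00, -0.0]] + [[0.00, 0.00, 0.00], [0.0, 0.00, 0.00], [0.00, 0.01, 0.00]]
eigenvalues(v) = [0.95, -0.0, 0.0]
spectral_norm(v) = 1.25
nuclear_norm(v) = 1.25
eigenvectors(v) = [[-0.71, 0.64, 0.28], [0.56, -0.14, 0.33], [-0.42, -0.76, 0.9]]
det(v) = -0.00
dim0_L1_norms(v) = [0.31, 1.99, 0.64]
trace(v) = 0.95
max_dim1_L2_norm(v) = 0.89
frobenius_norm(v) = 1.25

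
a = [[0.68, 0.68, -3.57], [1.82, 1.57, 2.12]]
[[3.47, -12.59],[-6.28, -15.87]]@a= [[-20.55, -17.41, -39.08],[-33.15, -29.19, -11.22]]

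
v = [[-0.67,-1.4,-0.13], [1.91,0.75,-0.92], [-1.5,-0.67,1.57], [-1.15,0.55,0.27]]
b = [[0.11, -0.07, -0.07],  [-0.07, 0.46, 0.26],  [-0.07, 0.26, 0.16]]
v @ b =[[0.03, -0.63, -0.34], [0.22, -0.03, -0.09], [-0.23, 0.2, 0.18], [-0.18, 0.40, 0.27]]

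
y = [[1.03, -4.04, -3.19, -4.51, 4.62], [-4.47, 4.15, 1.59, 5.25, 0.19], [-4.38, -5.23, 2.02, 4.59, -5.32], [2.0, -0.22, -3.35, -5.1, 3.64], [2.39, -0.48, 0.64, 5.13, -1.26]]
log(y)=[[(1.85+1.12j), (0.07+0.92j), (0.18+0.99j), 0.16+1.58j, (0.07-1.18j)], [(-0.26+0.22j), (2.05+0.18j), (0.75+0.2j), 1.05+0.31j, (0.15-0.24j)], [(-3.54-0.4j), (-1.48-0.33j), (3.01-0.35j), 6.03-0.56j, (-0.59+0.42j)], [(0.96+0.68j), -0.05+0.56j, (-0.95+0.6j), (-0.56+0.95j), (-0.15-0.71j)], [(-1.87-1.18j), (-1.07-0.96j), 0.48-1.04j, 2.85-1.65j, 1.32+1.23j]]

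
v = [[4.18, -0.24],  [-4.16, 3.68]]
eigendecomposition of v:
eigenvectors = [[0.29, 0.18], [-0.96, 0.98]]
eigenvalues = [4.96, 2.9]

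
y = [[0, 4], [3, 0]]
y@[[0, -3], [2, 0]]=[[8, 0], [0, -9]]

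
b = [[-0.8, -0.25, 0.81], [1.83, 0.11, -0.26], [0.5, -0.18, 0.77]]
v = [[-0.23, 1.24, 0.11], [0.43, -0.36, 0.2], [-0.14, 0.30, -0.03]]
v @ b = [[2.51, 0.17, -0.42], [-0.90, -0.18, 0.6], [0.65, 0.07, -0.21]]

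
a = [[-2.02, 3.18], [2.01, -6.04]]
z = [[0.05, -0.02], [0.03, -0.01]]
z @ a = [[-0.14,0.28], [-0.08,0.16]]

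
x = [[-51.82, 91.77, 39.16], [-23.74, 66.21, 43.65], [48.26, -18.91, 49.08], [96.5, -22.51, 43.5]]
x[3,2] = 43.5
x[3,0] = 96.5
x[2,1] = -18.91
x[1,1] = 66.21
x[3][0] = 96.5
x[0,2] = 39.16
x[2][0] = 48.26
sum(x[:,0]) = 69.19999999999999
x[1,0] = -23.74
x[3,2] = 43.5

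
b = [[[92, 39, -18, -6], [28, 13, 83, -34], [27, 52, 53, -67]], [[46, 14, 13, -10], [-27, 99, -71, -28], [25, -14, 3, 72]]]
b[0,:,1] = [39, 13, 52]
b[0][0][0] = 92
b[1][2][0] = 25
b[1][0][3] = -10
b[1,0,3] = -10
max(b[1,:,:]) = 99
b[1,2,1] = -14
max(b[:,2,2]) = 53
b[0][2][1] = 52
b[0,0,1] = 39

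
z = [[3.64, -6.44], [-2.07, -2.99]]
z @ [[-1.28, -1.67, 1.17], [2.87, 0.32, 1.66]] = [[-23.14, -8.14, -6.43], [-5.93, 2.5, -7.39]]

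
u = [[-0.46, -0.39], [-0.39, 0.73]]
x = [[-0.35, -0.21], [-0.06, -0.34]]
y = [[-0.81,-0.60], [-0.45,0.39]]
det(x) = 0.11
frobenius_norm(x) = 0.53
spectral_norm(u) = 0.85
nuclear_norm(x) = 0.71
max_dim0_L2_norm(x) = 0.4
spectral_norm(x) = 0.49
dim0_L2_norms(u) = [0.6, 0.83]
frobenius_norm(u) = 1.02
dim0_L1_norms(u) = [0.85, 1.12]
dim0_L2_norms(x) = [0.36, 0.4]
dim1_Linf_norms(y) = [0.81, 0.45]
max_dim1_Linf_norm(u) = 0.73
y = u + x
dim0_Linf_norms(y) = [0.81, 0.6]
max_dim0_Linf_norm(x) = 0.35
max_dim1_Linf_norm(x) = 0.35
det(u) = -0.49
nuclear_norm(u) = 1.42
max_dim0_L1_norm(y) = 1.26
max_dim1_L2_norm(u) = 0.83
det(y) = -0.59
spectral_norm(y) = 1.02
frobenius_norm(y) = 1.17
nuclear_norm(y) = 1.59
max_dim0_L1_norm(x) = 0.55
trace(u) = 0.27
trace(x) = -0.69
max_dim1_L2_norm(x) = 0.41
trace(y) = -0.42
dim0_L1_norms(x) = [0.41, 0.55]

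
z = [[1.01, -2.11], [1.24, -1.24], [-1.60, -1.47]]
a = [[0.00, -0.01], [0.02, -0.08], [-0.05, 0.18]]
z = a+[[1.01, -2.10], [1.22, -1.16], [-1.55, -1.65]]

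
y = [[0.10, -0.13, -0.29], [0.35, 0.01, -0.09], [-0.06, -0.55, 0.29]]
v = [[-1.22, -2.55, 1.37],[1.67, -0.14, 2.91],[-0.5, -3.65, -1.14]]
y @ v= [[-0.19, 0.82, 0.09], [-0.37, -0.57, 0.61], [-0.99, -0.83, -2.01]]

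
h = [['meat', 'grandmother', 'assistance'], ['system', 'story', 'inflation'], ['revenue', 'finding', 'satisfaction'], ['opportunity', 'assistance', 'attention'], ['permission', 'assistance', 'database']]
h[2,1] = 'finding'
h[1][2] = 'inflation'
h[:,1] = ['grandmother', 'story', 'finding', 'assistance', 'assistance']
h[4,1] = 'assistance'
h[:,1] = ['grandmother', 'story', 'finding', 'assistance', 'assistance']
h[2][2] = 'satisfaction'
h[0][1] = 'grandmother'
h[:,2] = ['assistance', 'inflation', 'satisfaction', 'attention', 'database']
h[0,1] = 'grandmother'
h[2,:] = ['revenue', 'finding', 'satisfaction']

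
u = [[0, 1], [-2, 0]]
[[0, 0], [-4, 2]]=u@[[2, -1], [0, 0]]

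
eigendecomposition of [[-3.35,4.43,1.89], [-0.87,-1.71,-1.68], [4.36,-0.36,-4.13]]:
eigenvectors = [[(-0.57+0j), 0.42+0.40j, 0.42-0.40j], [0.16+0.00j, (-0.27+0.46j), -0.27-0.46j], [(0.81+0j), (0.61+0j), (0.61-0j)]]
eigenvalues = [(-7.26+0j), (-0.97+2.59j), (-0.97-2.59j)]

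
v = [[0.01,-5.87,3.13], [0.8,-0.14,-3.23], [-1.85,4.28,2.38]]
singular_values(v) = [7.46, 5.2, 0.36]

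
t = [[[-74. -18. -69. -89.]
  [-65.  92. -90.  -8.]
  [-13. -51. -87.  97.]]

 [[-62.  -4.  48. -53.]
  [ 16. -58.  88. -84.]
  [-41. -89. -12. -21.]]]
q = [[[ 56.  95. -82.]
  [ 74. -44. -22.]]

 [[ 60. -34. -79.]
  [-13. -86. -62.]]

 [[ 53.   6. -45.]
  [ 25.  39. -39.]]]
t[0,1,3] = -8.0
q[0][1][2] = -22.0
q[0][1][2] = -22.0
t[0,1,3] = -8.0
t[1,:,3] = [-53.0, -84.0, -21.0]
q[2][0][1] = 6.0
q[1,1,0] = -13.0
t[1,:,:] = [[-62.0, -4.0, 48.0, -53.0], [16.0, -58.0, 88.0, -84.0], [-41.0, -89.0, -12.0, -21.0]]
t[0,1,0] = -65.0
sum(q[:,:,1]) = -24.0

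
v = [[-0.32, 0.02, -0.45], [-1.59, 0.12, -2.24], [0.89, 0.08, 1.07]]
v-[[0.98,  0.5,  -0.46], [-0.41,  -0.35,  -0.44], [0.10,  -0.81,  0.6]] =[[-1.30, -0.48, 0.01],[-1.18, 0.47, -1.8],[0.79, 0.89, 0.47]]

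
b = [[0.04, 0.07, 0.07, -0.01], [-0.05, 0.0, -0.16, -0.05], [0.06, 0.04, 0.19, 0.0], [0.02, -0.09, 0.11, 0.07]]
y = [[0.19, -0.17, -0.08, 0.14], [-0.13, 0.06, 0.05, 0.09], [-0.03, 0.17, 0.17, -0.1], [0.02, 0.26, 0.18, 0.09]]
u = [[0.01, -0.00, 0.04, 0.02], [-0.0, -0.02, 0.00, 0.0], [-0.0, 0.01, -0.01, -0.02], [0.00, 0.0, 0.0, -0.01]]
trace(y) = 0.51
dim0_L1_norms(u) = [0.01, 0.03, 0.05, 0.05]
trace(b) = 0.30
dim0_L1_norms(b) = [0.17, 0.2, 0.53, 0.13]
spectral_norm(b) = 0.30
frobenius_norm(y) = 0.55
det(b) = -0.00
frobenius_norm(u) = 0.06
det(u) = -0.00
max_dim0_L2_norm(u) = 0.04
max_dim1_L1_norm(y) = 0.58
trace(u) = -0.03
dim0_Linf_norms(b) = [0.06, 0.09, 0.19, 0.07]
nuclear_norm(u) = 0.09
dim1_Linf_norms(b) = [0.07, 0.16, 0.19, 0.11]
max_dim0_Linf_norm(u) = 0.04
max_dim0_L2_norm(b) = 0.28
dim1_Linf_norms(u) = [0.04, 0.02, 0.02, 0.01]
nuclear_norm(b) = 0.47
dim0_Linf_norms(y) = [0.19, 0.26, 0.18, 0.14]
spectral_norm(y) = 0.46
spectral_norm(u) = 0.05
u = y @ b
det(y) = -0.00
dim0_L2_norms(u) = [0.01, 0.02, 0.04, 0.03]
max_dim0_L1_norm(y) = 0.66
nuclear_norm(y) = 0.91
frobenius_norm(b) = 0.33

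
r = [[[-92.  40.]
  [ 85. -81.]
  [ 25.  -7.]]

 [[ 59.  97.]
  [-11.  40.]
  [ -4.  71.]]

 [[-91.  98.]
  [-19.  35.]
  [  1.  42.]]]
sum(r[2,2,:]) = 43.0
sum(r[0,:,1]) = -48.0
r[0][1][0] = 85.0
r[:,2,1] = [-7.0, 71.0, 42.0]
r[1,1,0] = -11.0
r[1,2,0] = -4.0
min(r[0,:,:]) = -92.0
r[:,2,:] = [[25.0, -7.0], [-4.0, 71.0], [1.0, 42.0]]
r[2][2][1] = 42.0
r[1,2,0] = -4.0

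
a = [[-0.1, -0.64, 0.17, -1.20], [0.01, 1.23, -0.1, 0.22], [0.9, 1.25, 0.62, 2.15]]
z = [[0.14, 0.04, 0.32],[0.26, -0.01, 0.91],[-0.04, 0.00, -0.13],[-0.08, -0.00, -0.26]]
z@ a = [[0.27,0.36,0.22,0.53],  [0.79,0.96,0.61,1.64],  [-0.11,-0.14,-0.09,-0.23],  [-0.23,-0.27,-0.17,-0.46]]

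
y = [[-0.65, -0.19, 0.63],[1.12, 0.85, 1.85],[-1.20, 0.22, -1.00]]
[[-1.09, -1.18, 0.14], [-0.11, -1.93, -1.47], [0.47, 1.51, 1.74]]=y @[[0.53, 0.13, -0.90],[1.06, 0.80, 0.61],[-0.87, -1.49, -0.53]]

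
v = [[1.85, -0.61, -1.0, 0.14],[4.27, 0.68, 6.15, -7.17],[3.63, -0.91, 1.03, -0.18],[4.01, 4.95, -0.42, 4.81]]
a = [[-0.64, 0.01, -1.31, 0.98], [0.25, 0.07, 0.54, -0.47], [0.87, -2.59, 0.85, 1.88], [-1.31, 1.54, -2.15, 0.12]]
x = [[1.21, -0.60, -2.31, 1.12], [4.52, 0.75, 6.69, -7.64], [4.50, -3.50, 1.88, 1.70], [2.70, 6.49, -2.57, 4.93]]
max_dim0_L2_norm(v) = 8.64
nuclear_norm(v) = 22.89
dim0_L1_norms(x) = [12.93, 11.34, 13.45, 15.39]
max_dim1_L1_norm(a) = 6.19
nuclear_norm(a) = 6.76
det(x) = 1034.31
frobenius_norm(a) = 4.91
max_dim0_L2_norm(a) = 3.01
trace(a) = 0.40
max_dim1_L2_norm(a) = 3.42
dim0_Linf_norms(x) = [4.52, 6.49, 6.69, 7.64]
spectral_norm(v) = 10.82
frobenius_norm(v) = 13.85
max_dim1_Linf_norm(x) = 7.64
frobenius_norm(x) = 15.87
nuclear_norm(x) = 27.92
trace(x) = 8.77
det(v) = 243.51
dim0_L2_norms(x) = [7.03, 7.44, 7.76, 9.32]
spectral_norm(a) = 4.19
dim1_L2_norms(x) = [2.9, 11.14, 6.24, 8.96]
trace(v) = 8.37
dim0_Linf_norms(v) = [4.27, 4.95, 6.15, 7.17]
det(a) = -0.00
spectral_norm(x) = 12.33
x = v + a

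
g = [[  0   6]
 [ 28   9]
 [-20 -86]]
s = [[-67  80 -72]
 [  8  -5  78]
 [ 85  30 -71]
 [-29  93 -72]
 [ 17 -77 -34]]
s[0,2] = -72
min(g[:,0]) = -20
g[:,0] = [0, 28, -20]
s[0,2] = -72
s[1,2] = 78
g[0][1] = 6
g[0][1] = 6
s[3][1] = 93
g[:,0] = [0, 28, -20]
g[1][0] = 28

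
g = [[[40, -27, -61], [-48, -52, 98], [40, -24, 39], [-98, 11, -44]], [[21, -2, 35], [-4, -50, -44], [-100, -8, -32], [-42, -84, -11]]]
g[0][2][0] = 40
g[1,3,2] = -11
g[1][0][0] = 21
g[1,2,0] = -100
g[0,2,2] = 39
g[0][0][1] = -27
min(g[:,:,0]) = -100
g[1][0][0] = 21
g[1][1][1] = -50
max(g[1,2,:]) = -8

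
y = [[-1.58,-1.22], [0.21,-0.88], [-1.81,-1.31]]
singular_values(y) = [3.02, 0.83]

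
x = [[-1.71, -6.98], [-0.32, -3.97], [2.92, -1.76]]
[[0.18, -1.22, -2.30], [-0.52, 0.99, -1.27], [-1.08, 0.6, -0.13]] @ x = [[-6.63, 7.64],  [-3.14, 1.93],  [1.28, 5.39]]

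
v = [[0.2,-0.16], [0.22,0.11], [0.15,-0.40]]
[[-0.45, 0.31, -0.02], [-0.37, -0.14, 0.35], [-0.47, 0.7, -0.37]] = v @[[-1.91, 0.19, 0.94], [0.45, -1.67, 1.28]]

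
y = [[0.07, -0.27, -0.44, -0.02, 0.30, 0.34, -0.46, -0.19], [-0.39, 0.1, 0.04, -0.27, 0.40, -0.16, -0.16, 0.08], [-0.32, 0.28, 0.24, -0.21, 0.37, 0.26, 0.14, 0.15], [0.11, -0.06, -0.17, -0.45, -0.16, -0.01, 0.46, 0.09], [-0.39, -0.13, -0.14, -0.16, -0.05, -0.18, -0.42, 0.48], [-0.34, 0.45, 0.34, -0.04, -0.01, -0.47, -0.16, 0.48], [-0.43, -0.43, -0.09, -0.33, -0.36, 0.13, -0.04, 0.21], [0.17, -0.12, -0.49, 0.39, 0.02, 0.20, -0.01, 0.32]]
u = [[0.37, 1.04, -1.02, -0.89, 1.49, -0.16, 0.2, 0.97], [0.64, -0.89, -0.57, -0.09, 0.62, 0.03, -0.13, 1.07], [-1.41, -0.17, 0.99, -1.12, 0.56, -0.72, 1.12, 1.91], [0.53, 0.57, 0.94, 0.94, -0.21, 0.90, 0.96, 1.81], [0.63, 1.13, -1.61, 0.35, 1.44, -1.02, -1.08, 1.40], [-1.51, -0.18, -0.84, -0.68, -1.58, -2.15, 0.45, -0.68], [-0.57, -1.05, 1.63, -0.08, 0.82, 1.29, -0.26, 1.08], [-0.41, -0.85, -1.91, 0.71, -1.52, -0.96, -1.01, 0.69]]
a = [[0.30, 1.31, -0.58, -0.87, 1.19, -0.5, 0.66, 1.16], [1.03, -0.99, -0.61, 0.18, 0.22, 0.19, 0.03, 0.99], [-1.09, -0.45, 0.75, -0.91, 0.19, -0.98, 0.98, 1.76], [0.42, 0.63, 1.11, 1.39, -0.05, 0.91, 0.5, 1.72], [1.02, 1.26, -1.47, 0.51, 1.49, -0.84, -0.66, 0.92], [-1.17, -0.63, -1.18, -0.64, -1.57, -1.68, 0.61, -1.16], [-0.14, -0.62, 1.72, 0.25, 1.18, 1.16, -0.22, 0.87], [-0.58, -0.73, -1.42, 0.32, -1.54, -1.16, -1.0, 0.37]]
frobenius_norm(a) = 7.75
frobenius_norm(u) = 8.13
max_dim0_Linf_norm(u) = 2.15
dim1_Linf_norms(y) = [0.46, 0.4, 0.37, 0.46, 0.48, 0.48, 0.43, 0.49]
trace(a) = 1.41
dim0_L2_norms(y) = [0.87, 0.76, 0.82, 0.78, 0.74, 0.72, 0.82, 0.82]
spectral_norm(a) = 4.97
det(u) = 4.96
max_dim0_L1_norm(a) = 8.95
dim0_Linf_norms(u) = [1.51, 1.13, 1.91, 1.12, 1.58, 2.15, 1.12, 1.91]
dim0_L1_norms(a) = [5.75, 6.62, 8.84, 5.07, 7.43, 7.42, 4.66, 8.95]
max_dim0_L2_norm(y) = 0.87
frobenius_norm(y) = 2.24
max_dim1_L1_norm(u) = 8.66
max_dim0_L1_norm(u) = 9.61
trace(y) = -0.28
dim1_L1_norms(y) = [2.09, 1.6, 1.97, 1.51, 1.95, 2.29, 2.02, 1.72]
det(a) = 41.13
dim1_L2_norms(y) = [0.85, 0.67, 0.73, 0.7, 0.81, 0.96, 0.82, 0.76]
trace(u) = 1.13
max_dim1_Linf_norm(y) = 0.49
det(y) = -0.00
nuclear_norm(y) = 5.40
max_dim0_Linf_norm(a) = 1.76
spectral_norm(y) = 1.33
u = a + y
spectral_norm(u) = 4.78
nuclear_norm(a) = 18.26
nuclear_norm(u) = 19.09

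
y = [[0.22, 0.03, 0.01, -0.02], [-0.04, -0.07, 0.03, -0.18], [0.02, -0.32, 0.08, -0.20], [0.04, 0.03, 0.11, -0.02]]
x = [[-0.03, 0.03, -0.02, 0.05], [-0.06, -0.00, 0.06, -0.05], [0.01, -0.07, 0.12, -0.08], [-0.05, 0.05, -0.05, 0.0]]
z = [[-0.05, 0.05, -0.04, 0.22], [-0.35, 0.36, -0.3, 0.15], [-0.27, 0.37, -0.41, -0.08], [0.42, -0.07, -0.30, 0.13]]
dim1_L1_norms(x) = [0.13, 0.17, 0.28, 0.15]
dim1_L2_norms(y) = [0.22, 0.2, 0.39, 0.12]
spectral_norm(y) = 0.42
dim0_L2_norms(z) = [0.61, 0.52, 0.59, 0.31]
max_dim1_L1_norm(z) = 1.16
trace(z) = 0.03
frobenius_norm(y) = 0.50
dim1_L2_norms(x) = [0.07, 0.1, 0.16, 0.09]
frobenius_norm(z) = 1.05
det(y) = 0.00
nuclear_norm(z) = 1.67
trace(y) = 0.21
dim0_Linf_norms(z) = [0.42, 0.37, 0.41, 0.22]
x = y @ z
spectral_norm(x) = 0.19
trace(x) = 0.09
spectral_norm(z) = 0.85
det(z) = 0.00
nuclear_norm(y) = 0.87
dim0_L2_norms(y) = [0.23, 0.33, 0.14, 0.27]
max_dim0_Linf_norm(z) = 0.42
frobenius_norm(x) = 0.22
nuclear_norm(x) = 0.33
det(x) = 0.00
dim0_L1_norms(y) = [0.32, 0.45, 0.23, 0.42]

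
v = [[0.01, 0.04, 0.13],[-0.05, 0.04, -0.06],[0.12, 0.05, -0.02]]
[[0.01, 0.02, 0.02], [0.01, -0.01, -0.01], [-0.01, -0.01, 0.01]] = v @ [[-0.12, -0.04, 0.09],[0.13, -0.02, 0.04],[0.08, 0.17, 0.16]]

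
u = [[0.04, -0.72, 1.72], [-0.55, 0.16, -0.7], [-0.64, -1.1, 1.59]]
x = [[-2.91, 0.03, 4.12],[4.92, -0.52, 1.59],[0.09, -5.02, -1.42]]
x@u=[[-2.77, -2.43, 1.52], [-0.53, -5.37, 11.35], [3.67, 0.69, 1.41]]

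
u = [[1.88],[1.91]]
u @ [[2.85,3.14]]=[[5.36, 5.90], [5.44, 6.00]]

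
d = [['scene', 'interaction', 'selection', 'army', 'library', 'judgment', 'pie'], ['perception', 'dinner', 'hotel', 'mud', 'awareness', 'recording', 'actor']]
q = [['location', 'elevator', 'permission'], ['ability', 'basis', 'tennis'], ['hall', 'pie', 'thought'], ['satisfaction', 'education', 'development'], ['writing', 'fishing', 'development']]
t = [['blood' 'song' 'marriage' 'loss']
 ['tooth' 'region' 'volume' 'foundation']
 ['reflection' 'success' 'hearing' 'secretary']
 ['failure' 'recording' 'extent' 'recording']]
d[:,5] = ['judgment', 'recording']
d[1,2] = 'hotel'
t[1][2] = 'volume'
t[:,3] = ['loss', 'foundation', 'secretary', 'recording']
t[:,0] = ['blood', 'tooth', 'reflection', 'failure']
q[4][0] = 'writing'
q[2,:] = ['hall', 'pie', 'thought']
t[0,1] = 'song'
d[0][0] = 'scene'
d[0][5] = 'judgment'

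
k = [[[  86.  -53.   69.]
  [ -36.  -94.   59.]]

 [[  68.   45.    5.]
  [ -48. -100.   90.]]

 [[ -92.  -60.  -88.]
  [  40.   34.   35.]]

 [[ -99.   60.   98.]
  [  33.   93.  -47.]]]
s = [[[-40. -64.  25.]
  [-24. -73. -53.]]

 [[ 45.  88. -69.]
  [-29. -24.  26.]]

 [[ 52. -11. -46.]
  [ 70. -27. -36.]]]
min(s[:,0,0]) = -40.0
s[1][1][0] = -29.0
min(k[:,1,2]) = -47.0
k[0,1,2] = 59.0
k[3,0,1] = 60.0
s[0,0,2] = 25.0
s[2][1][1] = -27.0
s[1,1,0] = -29.0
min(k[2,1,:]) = 34.0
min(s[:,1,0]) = -29.0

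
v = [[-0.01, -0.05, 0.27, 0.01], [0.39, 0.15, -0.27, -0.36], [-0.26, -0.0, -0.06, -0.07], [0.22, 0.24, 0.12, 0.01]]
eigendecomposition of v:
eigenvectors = [[0.02+0.10j, 0.02-0.10j, -0.36-0.11j, (-0.36+0.11j)], [0.77+0.00j, (0.77-0j), (0.67+0j), (0.67-0j)], [(0.02+0.07j), (0.02-0.07j), 0.26-0.35j, 0.26+0.35j], [(0.2-0.59j), (0.2+0.59j), (-0.27-0.38j), -0.27+0.38j]]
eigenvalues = [(0.06+0.31j), (0.06-0.31j), (-0.01+0.28j), (-0.01-0.28j)]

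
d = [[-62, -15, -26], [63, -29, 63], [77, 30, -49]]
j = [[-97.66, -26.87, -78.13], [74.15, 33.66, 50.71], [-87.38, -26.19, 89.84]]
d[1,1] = -29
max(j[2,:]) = 89.84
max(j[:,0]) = 74.15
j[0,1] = -26.87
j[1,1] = 33.66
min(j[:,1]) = -26.87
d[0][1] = -15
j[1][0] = 74.15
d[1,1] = -29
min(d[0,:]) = -62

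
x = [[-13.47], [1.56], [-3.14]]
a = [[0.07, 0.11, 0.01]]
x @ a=[[-0.94, -1.48, -0.13], [0.11, 0.17, 0.02], [-0.22, -0.35, -0.03]]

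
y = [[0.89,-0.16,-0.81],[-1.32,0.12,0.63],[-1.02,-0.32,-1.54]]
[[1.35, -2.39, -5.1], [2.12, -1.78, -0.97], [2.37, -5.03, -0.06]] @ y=[[9.56, 1.13, 5.25], [5.23, -0.24, -1.34], [8.81, -0.96, -5.00]]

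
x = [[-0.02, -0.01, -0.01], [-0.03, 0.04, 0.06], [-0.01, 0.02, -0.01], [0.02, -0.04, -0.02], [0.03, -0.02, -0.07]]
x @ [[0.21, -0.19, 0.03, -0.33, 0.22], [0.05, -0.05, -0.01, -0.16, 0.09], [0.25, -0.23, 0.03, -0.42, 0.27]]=[[-0.01,0.01,-0.0,0.01,-0.01], [0.01,-0.01,0.0,-0.02,0.01], [-0.0,0.00,-0.0,0.0,-0.0], [-0.0,0.00,0.00,0.01,-0.00], [-0.01,0.01,-0.0,0.02,-0.01]]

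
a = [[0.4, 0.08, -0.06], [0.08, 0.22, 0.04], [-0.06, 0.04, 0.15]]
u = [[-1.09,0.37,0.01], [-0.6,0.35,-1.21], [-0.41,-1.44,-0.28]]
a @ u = [[-0.46, 0.26, -0.08],[-0.24, 0.05, -0.28],[-0.02, -0.22, -0.09]]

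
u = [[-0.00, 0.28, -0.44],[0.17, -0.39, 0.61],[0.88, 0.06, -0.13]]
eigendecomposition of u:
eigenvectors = [[-0.42+0.07j, -0.42-0.07j, (-0.02+0j)], [0.66+0.00j, 0.66-0.00j, (-0.84+0j)], [(0.26+0.56j), 0.26-0.56j, -0.54+0.00j]]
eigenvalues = [(-0.26+0.54j), (-0.26-0.54j), 0j]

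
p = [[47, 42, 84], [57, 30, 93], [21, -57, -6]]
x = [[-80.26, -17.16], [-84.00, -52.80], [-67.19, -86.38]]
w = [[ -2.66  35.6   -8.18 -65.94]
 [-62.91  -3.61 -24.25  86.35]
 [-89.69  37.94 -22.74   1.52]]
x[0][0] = -80.26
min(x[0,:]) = -80.26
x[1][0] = -84.0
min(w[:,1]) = -3.61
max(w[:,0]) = -2.66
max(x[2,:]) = -67.19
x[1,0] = -84.0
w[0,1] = 35.6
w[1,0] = -62.91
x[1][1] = -52.8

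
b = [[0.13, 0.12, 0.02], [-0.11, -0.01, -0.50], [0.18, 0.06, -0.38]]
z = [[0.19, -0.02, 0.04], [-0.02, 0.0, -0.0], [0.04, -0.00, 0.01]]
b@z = [[0.02, -0.0, 0.01], [-0.04, 0.0, -0.01], [0.02, -0.0, 0.00]]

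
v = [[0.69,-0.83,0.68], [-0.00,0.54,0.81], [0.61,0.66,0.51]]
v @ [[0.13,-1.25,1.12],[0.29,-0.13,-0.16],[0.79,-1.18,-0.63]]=[[0.39, -1.56, 0.48], [0.8, -1.03, -0.60], [0.67, -1.45, 0.26]]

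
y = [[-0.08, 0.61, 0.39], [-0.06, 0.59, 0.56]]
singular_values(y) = [1.09, 0.1]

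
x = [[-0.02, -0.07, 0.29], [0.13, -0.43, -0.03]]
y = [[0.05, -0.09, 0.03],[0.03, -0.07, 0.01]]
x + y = [[0.03,-0.16,0.32], [0.16,-0.50,-0.02]]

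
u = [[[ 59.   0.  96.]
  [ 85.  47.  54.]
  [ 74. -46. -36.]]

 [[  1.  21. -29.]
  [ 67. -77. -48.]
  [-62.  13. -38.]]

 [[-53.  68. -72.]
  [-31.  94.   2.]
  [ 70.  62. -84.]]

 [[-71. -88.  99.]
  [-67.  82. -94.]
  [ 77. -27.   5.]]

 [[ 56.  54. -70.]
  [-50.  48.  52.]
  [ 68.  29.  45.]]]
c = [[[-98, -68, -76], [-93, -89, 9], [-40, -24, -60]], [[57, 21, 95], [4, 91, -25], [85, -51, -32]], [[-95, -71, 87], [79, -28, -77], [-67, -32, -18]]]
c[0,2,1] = -24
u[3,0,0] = -71.0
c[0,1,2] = 9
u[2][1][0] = -31.0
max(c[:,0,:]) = 95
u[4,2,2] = 45.0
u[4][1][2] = 52.0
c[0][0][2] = -76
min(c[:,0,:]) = -98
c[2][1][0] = 79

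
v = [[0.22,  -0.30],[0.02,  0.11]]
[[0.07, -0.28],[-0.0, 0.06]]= v@[[0.24,-0.38], [-0.05,0.66]]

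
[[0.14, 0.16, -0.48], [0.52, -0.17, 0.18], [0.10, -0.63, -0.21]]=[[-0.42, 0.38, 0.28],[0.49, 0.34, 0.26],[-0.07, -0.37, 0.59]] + [[0.56,-0.22,-0.76], [0.03,-0.51,-0.08], [0.17,-0.26,-0.8]]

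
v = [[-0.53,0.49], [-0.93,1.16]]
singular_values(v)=[1.65, 0.1]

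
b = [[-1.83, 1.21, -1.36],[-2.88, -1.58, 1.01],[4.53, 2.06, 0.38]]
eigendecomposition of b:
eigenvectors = [[(0.08-0.51j),(0.08+0.51j),(-0.17+0j)], [(0.53+0.23j),0.53-0.23j,0.55+0.00j], [(-0.63+0j),(-0.63-0j),(0.82+0j)]]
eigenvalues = [(-1.93+2.93j), (-1.93-2.93j), (0.82+0j)]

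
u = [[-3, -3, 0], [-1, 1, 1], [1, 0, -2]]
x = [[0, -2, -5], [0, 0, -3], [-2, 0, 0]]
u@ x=[[0, 6, 24], [-2, 2, 2], [4, -2, -5]]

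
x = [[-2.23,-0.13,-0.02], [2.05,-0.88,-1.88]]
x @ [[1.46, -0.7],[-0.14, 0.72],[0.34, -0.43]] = [[-3.24, 1.48],[2.48, -1.26]]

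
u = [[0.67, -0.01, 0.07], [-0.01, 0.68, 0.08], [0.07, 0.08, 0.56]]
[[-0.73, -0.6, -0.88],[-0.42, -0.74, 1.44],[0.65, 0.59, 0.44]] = u@[[-1.25, -1.05, -1.35], [-0.81, -1.26, 2.02], [1.43, 1.37, 0.67]]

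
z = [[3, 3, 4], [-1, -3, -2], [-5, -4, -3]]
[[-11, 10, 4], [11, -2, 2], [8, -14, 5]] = z @ [[2, 3, -1], [-3, -1, -3], [-2, 1, 4]]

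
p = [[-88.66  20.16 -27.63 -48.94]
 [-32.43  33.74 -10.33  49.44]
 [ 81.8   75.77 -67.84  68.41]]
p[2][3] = 68.41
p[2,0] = 81.8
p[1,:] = [-32.43, 33.74, -10.33, 49.44]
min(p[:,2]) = -67.84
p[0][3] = -48.94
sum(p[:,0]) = -39.290000000000006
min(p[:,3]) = -48.94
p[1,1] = 33.74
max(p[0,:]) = 20.16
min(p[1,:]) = -32.43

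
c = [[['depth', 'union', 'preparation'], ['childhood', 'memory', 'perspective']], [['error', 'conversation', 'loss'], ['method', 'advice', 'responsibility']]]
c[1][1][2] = 'responsibility'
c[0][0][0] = 'depth'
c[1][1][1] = 'advice'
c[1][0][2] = 'loss'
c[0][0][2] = 'preparation'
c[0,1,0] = 'childhood'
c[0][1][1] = 'memory'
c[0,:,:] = [['depth', 'union', 'preparation'], ['childhood', 'memory', 'perspective']]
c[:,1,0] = ['childhood', 'method']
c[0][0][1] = 'union'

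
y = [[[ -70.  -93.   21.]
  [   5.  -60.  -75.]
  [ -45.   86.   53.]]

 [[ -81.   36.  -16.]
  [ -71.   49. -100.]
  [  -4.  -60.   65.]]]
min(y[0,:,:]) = -93.0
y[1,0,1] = 36.0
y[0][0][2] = 21.0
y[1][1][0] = -71.0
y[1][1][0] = -71.0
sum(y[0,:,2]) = -1.0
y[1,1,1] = 49.0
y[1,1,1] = 49.0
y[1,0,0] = -81.0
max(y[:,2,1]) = 86.0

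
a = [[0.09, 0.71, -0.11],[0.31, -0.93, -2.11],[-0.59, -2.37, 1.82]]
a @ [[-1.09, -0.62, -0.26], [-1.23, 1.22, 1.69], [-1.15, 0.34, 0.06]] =[[-0.84,0.77,1.17],  [3.23,-2.04,-1.78],  [1.47,-1.91,-3.74]]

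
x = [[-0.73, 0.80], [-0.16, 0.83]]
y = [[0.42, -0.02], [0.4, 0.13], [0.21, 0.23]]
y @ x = [[-0.30,0.32], [-0.31,0.43], [-0.19,0.36]]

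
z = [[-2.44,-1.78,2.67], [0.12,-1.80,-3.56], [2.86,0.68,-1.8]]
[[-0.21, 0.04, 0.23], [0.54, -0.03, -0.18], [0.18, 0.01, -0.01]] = z @ [[0.00, 0.02, 0.08], [-0.06, -0.02, -0.09], [-0.12, 0.02, 0.10]]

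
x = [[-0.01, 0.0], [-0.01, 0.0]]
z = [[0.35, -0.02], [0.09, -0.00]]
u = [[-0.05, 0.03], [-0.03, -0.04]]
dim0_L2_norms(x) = [0.01, 0.0]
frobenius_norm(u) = 0.08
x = u @ z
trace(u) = -0.09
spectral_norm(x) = 0.01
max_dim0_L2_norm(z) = 0.36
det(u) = 0.00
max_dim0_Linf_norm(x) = 0.01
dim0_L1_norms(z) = [0.44, 0.02]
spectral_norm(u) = 0.06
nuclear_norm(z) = 0.37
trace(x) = -0.01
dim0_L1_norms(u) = [0.08, 0.07]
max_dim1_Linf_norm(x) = 0.01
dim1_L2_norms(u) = [0.06, 0.05]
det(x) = 0.00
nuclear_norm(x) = 0.01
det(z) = 0.00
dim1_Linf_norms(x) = [0.01, 0.01]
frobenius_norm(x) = 0.01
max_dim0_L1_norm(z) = 0.44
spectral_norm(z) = 0.36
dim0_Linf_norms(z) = [0.35, 0.02]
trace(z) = 0.35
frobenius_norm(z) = 0.36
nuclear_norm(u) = 0.11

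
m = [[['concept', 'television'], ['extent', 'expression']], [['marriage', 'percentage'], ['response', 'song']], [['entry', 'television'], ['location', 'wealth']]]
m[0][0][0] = 'concept'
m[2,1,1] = 'wealth'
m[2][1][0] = 'location'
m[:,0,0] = ['concept', 'marriage', 'entry']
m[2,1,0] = 'location'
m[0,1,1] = 'expression'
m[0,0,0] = 'concept'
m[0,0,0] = 'concept'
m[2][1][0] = 'location'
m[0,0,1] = 'television'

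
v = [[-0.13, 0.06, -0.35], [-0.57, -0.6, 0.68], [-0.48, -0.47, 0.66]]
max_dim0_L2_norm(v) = 1.01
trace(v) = -0.07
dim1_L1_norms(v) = [0.54, 1.85, 1.61]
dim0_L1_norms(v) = [1.18, 1.13, 1.69]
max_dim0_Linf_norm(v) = 0.68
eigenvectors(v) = [[-0.39,-0.51,-0.34], [-0.77,0.84,0.62], [-0.5,0.20,0.70]]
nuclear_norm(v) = 1.81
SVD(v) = [[0.14, 0.98, 0.15], [-0.74, 0.21, -0.64], [-0.65, -0.02, 0.76]] @ diag([1.4389574100604359, 0.3236756587583831, 0.04284436905228574]) @ [[0.5, 0.53, -0.69], [-0.73, -0.17, -0.66], [-0.47, 0.83, 0.30]]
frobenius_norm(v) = 1.48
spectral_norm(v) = 1.44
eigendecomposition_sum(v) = [[-0.21, -0.13, 0.01],[-0.42, -0.26, 0.03],[-0.27, -0.17, 0.02]] + [[-0.03, 0.05, -0.06], [0.05, -0.09, 0.10], [0.01, -0.02, 0.02]] + [[0.11,0.14,-0.3], [-0.2,-0.25,0.55], [-0.22,-0.28,0.62]]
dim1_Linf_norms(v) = [0.35, 0.68, 0.66]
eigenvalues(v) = [-0.45, -0.09, 0.48]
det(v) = 0.02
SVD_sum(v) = [[0.10, 0.11, -0.14],[-0.53, -0.57, 0.73],[-0.47, -0.50, 0.65]] + [[-0.23, -0.05, -0.21],[-0.05, -0.01, -0.04],[0.01, 0.0, 0.00]] + [[-0.0, 0.01, 0.0],[0.01, -0.02, -0.01],[-0.02, 0.03, 0.01]]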